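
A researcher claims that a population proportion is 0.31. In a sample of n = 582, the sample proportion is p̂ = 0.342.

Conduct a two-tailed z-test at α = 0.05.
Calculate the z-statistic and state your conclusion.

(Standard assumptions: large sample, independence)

H₀: p = 0.31, H₁: p ≠ 0.31
Standard error: SE = √(p₀(1-p₀)/n) = √(0.31×0.69/582) = 0.019171
z-statistic: z = (p̂ - p₀)/SE = (0.342 - 0.31)/0.019171 = 1.6692
Critical value: z_0.025 = ±1.960
p-value = 0.0951
Decision: fail to reject H₀ at α = 0.05

Answer: z = 1.6692, fail to reject H₀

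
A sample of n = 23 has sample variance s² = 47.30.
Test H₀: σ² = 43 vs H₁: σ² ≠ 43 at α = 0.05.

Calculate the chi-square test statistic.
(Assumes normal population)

Answer: χ² = 24.2000, fail to reject H₀

Derivation:
df = n - 1 = 22
χ² = (n-1)s²/σ₀² = 22×47.30/43 = 24.2000
Critical values: χ²_{0.975,22} = 10.982, χ²_{0.025,22} = 36.781
Rejection region: χ² < 10.982 or χ² > 36.781
Decision: fail to reject H₀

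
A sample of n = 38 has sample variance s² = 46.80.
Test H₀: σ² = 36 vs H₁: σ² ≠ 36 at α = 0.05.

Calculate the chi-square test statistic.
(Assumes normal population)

df = n - 1 = 37
χ² = (n-1)s²/σ₀² = 37×46.80/36 = 48.1000
Critical values: χ²_{0.975,37} = 22.106, χ²_{0.025,37} = 55.668
Rejection region: χ² < 22.106 or χ² > 55.668
Decision: fail to reject H₀

Answer: χ² = 48.1000, fail to reject H₀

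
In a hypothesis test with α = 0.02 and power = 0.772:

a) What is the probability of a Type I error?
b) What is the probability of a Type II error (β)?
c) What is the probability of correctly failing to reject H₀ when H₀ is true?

a) Type I error probability = α = 0.02
b) Power = P(reject H₀ | H₁ true) = 1 - β = 0.772, so Type II error probability = β = 1 - Power = 0.228
c) P(fail to reject H₀ | H₀ true) = 1 - α = 0.98

Answer: a) 0.02, b) 0.228, c) 0.98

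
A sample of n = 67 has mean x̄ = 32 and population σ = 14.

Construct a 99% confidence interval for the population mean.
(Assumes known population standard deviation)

Confidence level: 99%, α = 0.01
z_0.005 = 2.576
SE = σ/√n = 14/√67 = 1.7104
Margin of error = 2.576 × 1.7104 = 4.4060
CI: x̄ ± margin = 32 ± 4.4060
CI: (27.5940, 36.4060)

Answer: (27.5940, 36.4060)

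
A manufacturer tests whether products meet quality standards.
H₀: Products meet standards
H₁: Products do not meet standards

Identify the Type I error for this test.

Answer: Rejecting good products that actually meet standards

Derivation:
A Type I error (probability α) occurs when we reject a true H₀.
A Type II error (probability β) occurs when we fail to reject a false H₀.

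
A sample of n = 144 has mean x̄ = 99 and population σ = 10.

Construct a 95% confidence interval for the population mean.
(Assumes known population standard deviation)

Confidence level: 95%, α = 0.05
z_0.025 = 1.960
SE = σ/√n = 10/√144 = 0.8333
Margin of error = 1.960 × 0.8333 = 1.6333
CI: x̄ ± margin = 99 ± 1.6333
CI: (97.3667, 100.6333)

Answer: (97.3667, 100.6333)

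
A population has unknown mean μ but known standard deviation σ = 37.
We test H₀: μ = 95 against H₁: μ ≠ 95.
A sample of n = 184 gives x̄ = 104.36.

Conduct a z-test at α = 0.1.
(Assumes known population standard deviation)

Answer: z = 3.4315, reject H₀

Derivation:
Standard error: SE = σ/√n = 37/√184 = 2.7277
z-statistic: z = (x̄ - μ₀)/SE = (104.36 - 95)/2.7277 = 3.4315
Critical value: ±1.645
p-value = 0.0006
Decision: reject H₀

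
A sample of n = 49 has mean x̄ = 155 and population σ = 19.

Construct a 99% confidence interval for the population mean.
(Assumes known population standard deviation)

Answer: (148.0080, 161.9920)

Derivation:
Confidence level: 99%, α = 0.01
z_0.005 = 2.576
SE = σ/√n = 19/√49 = 2.7143
Margin of error = 2.576 × 2.7143 = 6.9920
CI: x̄ ± margin = 155 ± 6.9920
CI: (148.0080, 161.9920)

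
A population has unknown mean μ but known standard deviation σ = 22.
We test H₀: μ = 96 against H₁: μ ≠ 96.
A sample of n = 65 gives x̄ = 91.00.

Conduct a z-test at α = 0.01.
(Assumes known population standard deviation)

Answer: z = -1.8323, fail to reject H₀

Derivation:
Standard error: SE = σ/√n = 22/√65 = 2.7288
z-statistic: z = (x̄ - μ₀)/SE = (91.00 - 96)/2.7288 = -1.8323
Critical value: ±2.576
p-value = 0.0669
Decision: fail to reject H₀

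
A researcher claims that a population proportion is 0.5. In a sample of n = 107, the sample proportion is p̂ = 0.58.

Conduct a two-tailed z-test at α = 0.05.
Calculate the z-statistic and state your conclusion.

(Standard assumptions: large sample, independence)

H₀: p = 0.5, H₁: p ≠ 0.5
Standard error: SE = √(p₀(1-p₀)/n) = √(0.5×0.5/107) = 0.048337
z-statistic: z = (p̂ - p₀)/SE = (0.58 - 0.5)/0.048337 = 1.6550
Critical value: z_0.025 = ±1.960
p-value = 0.0979
Decision: fail to reject H₀ at α = 0.05

Answer: z = 1.6550, fail to reject H₀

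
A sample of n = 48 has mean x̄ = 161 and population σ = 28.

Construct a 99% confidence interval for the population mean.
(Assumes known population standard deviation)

Confidence level: 99%, α = 0.01
z_0.005 = 2.576
SE = σ/√n = 28/√48 = 4.0415
Margin of error = 2.576 × 4.0415 = 10.4109
CI: x̄ ± margin = 161 ± 10.4109
CI: (150.5891, 171.4109)

Answer: (150.5891, 171.4109)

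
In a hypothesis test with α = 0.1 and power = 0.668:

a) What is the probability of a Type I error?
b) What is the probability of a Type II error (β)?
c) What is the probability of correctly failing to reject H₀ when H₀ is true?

Answer: a) 0.1, b) 0.332, c) 0.9

Derivation:
a) Type I error probability = α = 0.1
b) Power = P(reject H₀ | H₁ true) = 1 - β = 0.668, so Type II error probability = β = 1 - Power = 0.332
c) P(fail to reject H₀ | H₀ true) = 1 - α = 0.9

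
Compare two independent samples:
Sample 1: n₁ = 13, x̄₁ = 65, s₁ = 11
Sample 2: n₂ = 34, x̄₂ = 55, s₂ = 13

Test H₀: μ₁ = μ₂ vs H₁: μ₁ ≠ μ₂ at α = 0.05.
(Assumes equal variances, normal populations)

Answer: t = 2.4537, reject H₀

Derivation:
Pooled variance: s²_p = [12×11² + 33×13²]/(45) = 156.2000
s_p = 12.4980
SE = s_p×√(1/n₁ + 1/n₂) = 12.4980×√(1/13 + 1/34) = 4.0755
t = (x̄₁ - x̄₂)/SE = (65 - 55)/4.0755 = 2.4537
df = 45, t-critical = ±2.014
Decision: reject H₀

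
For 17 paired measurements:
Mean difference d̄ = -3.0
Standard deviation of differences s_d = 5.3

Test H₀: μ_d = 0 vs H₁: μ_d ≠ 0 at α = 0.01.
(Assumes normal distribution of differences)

Answer: t = -2.3339, fail to reject H₀

Derivation:
df = n - 1 = 16
SE = s_d/√n = 5.3/√17 = 1.2854
t = d̄/SE = -3.0/1.2854 = -2.3339
Critical value: t_{0.005,16} = ±2.921
p-value ≈ 0.0330
Decision: fail to reject H₀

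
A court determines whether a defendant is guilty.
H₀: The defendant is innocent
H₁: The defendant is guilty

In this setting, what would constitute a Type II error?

Answer: Acquitting a guilty person

Derivation:
Type I error (α): Rejecting H₀ when H₀ is true
Type II error (β): Failing to reject H₀ when H₁ is true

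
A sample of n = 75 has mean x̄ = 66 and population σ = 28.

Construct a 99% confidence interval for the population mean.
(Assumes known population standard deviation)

Confidence level: 99%, α = 0.01
z_0.005 = 2.576
SE = σ/√n = 28/√75 = 3.2332
Margin of error = 2.576 × 3.2332 = 8.3287
CI: x̄ ± margin = 66 ± 8.3287
CI: (57.6713, 74.3287)

Answer: (57.6713, 74.3287)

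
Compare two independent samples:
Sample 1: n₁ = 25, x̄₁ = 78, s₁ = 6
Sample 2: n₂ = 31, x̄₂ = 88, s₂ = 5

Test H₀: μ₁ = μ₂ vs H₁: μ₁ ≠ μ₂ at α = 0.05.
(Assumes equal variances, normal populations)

Answer: t = -6.8046, reject H₀

Derivation:
Pooled variance: s²_p = [24×6² + 30×5²]/(54) = 29.8889
s_p = 5.4671
SE = s_p×√(1/n₁ + 1/n₂) = 5.4671×√(1/25 + 1/31) = 1.4696
t = (x̄₁ - x̄₂)/SE = (78 - 88)/1.4696 = -6.8046
df = 54, t-critical = ±2.005
Decision: reject H₀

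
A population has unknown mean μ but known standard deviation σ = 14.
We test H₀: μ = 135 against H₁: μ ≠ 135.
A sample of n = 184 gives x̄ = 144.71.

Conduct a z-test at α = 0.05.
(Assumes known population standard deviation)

Standard error: SE = σ/√n = 14/√184 = 1.0321
z-statistic: z = (x̄ - μ₀)/SE = (144.71 - 135)/1.0321 = 9.4080
Critical value: ±1.960
p-value < 0.0001
Decision: reject H₀

Answer: z = 9.4080, reject H₀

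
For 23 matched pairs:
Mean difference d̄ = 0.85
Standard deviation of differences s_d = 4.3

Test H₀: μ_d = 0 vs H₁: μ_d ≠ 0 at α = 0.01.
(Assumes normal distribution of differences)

Answer: t = 0.9480, fail to reject H₀

Derivation:
df = n - 1 = 22
SE = s_d/√n = 4.3/√23 = 0.8966
t = d̄/SE = 0.85/0.8966 = 0.9480
Critical value: t_{0.005,22} = ±2.819
p-value ≈ 0.3534
Decision: fail to reject H₀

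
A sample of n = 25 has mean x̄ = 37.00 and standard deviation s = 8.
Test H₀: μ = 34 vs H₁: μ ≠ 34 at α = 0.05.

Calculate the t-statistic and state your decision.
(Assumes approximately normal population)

df = n - 1 = 24
SE = s/√n = 8/√25 = 1.6000
t = (x̄ - μ₀)/SE = (37.00 - 34)/1.6000 = 1.8750
Critical value: t_{0.025,24} = ±2.064
p-value ≈ 0.0730
Decision: fail to reject H₀

Answer: t = 1.8750, fail to reject H₀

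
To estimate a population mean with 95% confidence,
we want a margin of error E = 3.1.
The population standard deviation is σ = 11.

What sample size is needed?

z_0.025 = 1.960
n = (z×σ/E)² = (1.960×11/3.1)²
n = 48.3698
Round up: n = 49

Answer: n = 49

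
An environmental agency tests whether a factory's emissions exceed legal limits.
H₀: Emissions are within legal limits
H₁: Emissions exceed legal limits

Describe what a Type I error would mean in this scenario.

Type I error (α): Rejecting H₀ when H₀ is true
Type II error (β): Failing to reject H₀ when H₁ is true

Answer: Citing a compliant factory for excess emissions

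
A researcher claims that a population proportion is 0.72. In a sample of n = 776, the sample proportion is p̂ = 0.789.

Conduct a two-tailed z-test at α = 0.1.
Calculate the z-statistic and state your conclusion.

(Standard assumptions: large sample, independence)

H₀: p = 0.72, H₁: p ≠ 0.72
Standard error: SE = √(p₀(1-p₀)/n) = √(0.72×0.28/776) = 0.016118
z-statistic: z = (p̂ - p₀)/SE = (0.789 - 0.72)/0.016118 = 4.2809
Critical value: z_0.05 = ±1.645
p-value < 0.0001
Decision: reject H₀ at α = 0.1

Answer: z = 4.2809, reject H₀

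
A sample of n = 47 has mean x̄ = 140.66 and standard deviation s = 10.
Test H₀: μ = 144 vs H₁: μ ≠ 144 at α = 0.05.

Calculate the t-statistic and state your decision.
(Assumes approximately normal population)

Answer: t = -2.2899, reject H₀

Derivation:
df = n - 1 = 46
SE = s/√n = 10/√47 = 1.4586
t = (x̄ - μ₀)/SE = (140.66 - 144)/1.4586 = -2.2899
Critical value: t_{0.025,46} = ±2.013
p-value ≈ 0.0267
Decision: reject H₀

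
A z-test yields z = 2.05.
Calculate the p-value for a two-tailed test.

Answer: p-value ≈ 0.0404

Derivation:
For z = 2.05:
p = 2×P(Z > |2.05|) = 2×(1 - Φ(2.05)) = 0.0404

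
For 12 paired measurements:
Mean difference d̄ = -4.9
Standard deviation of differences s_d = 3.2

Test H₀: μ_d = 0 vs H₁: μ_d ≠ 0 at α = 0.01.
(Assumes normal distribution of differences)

Answer: t = -5.3042, reject H₀

Derivation:
df = n - 1 = 11
SE = s_d/√n = 3.2/√12 = 0.9238
t = d̄/SE = -4.9/0.9238 = -5.3042
Critical value: t_{0.005,11} = ±3.106
p-value ≈ 0.0003
Decision: reject H₀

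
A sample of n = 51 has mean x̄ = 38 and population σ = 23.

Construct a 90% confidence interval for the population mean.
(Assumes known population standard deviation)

Confidence level: 90%, α = 0.1
z_0.05 = 1.645
SE = σ/√n = 23/√51 = 3.2206
Margin of error = 1.645 × 3.2206 = 5.2979
CI: x̄ ± margin = 38 ± 5.2979
CI: (32.7021, 43.2979)

Answer: (32.7021, 43.2979)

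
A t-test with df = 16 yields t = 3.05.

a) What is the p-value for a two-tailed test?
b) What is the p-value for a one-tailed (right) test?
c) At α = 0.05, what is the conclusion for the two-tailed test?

Answer: a) 0.0076, b) 0.0038, c) reject H₀

Derivation:
Using t-distribution with df = 16:
a) Two-tailed: p = 2×P(T > 3.05) = 0.0076
b) One-tailed: p = P(T > 3.05) = 0.0038
c) 0.0076 < 0.05, reject H₀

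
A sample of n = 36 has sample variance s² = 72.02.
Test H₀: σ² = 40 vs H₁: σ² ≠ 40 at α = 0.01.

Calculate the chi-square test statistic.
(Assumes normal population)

Answer: χ² = 63.0175, reject H₀

Derivation:
df = n - 1 = 35
χ² = (n-1)s²/σ₀² = 35×72.02/40 = 63.0175
Critical values: χ²_{0.995,35} = 17.192, χ²_{0.005,35} = 60.275
Rejection region: χ² < 17.192 or χ² > 60.275
Decision: reject H₀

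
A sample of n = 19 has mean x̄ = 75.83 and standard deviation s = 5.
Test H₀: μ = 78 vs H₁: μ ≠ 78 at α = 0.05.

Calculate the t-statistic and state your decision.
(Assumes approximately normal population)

df = n - 1 = 18
SE = s/√n = 5/√19 = 1.1471
t = (x̄ - μ₀)/SE = (75.83 - 78)/1.1471 = -1.8917
Critical value: t_{0.025,18} = ±2.101
p-value ≈ 0.0747
Decision: fail to reject H₀

Answer: t = -1.8917, fail to reject H₀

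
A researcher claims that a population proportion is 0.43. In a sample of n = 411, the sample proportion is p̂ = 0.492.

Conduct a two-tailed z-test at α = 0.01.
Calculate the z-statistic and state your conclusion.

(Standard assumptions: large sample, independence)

H₀: p = 0.43, H₁: p ≠ 0.43
Standard error: SE = √(p₀(1-p₀)/n) = √(0.43×0.57/411) = 0.024420
z-statistic: z = (p̂ - p₀)/SE = (0.492 - 0.43)/0.024420 = 2.5389
Critical value: z_0.005 = ±2.576
p-value = 0.0111
Decision: fail to reject H₀ at α = 0.01

Answer: z = 2.5389, fail to reject H₀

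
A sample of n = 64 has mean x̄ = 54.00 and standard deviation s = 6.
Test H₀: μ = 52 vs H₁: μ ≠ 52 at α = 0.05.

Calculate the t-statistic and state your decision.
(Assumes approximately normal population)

Answer: t = 2.6667, reject H₀

Derivation:
df = n - 1 = 63
SE = s/√n = 6/√64 = 0.7500
t = (x̄ - μ₀)/SE = (54.00 - 52)/0.7500 = 2.6667
Critical value: t_{0.025,63} = ±1.998
p-value ≈ 0.0097
Decision: reject H₀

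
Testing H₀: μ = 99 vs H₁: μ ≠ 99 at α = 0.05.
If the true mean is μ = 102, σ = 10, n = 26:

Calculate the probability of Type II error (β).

Answer: β ≈ 0.6663

Derivation:
SE = σ/√n = 10/√26 = 1.9612
Critical values: μ₀ ± z_0.025×SE = 99 ± 1.960×1.9612
Acceptance region: (95.1560, 102.8440)
Under H₁ (μ = 102): z_high = (102.8440 - 102)/1.9612 = 0.4303, z_low = (95.1560 - 102)/1.9612 = -3.4897
β = P(not reject | H₁) = Φ(0.4303) - Φ(-3.4897) ≈ 0.6663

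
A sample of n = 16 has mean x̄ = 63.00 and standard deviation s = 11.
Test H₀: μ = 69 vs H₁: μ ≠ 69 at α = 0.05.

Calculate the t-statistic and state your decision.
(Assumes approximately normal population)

Answer: t = -2.1818, reject H₀

Derivation:
df = n - 1 = 15
SE = s/√n = 11/√16 = 2.7500
t = (x̄ - μ₀)/SE = (63.00 - 69)/2.7500 = -2.1818
Critical value: t_{0.025,15} = ±2.131
p-value ≈ 0.0454
Decision: reject H₀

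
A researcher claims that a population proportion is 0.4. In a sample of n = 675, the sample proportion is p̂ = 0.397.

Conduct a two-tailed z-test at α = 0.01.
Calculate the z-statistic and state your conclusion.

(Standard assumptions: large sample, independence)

H₀: p = 0.4, H₁: p ≠ 0.4
Standard error: SE = √(p₀(1-p₀)/n) = √(0.4×0.6/675) = 0.018856
z-statistic: z = (p̂ - p₀)/SE = (0.397 - 0.4)/0.018856 = -0.1591
Critical value: z_0.005 = ±2.576
p-value = 0.8736
Decision: fail to reject H₀ at α = 0.01

Answer: z = -0.1591, fail to reject H₀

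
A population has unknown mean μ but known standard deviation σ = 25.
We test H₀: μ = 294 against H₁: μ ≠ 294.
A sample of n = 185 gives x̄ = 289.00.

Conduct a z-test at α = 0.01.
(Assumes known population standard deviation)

Answer: z = -2.7203, reject H₀

Derivation:
Standard error: SE = σ/√n = 25/√185 = 1.8380
z-statistic: z = (x̄ - μ₀)/SE = (289.00 - 294)/1.8380 = -2.7203
Critical value: ±2.576
p-value = 0.0065
Decision: reject H₀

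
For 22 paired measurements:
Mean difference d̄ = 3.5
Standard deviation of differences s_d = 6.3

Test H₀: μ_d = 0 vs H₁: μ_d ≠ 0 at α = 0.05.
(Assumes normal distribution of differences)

Answer: t = 2.6057, reject H₀

Derivation:
df = n - 1 = 21
SE = s_d/√n = 6.3/√22 = 1.3432
t = d̄/SE = 3.5/1.3432 = 2.6057
Critical value: t_{0.025,21} = ±2.080
p-value ≈ 0.0165
Decision: reject H₀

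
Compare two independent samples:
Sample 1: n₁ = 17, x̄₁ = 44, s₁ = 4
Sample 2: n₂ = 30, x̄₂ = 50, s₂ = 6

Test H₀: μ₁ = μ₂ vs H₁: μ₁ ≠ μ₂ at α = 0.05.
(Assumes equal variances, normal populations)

Answer: t = -3.6774, reject H₀

Derivation:
Pooled variance: s²_p = [16×4² + 29×6²]/(45) = 28.8889
s_p = 5.3748
SE = s_p×√(1/n₁ + 1/n₂) = 5.3748×√(1/17 + 1/30) = 1.6316
t = (x̄₁ - x̄₂)/SE = (44 - 50)/1.6316 = -3.6774
df = 45, t-critical = ±2.014
Decision: reject H₀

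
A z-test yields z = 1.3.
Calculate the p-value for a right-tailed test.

For z = 1.3:
p = P(Z > 1.3) = 1 - Φ(1.3) = 0.0968

Answer: p-value ≈ 0.0968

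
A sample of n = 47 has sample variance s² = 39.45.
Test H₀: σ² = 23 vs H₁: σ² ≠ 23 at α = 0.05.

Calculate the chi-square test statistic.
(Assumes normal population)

df = n - 1 = 46
χ² = (n-1)s²/σ₀² = 46×39.45/23 = 78.9000
Critical values: χ²_{0.975,46} = 29.160, χ²_{0.025,46} = 66.617
Rejection region: χ² < 29.160 or χ² > 66.617
Decision: reject H₀

Answer: χ² = 78.9000, reject H₀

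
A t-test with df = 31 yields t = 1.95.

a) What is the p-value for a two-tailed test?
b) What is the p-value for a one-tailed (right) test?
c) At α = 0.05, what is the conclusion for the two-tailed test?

Answer: a) 0.0603, b) 0.0301, c) fail to reject H₀

Derivation:
Using t-distribution with df = 31:
a) Two-tailed: p = 2×P(T > 1.95) = 0.0603
b) One-tailed: p = P(T > 1.95) = 0.0301
c) 0.0603 ≥ 0.05, fail to reject H₀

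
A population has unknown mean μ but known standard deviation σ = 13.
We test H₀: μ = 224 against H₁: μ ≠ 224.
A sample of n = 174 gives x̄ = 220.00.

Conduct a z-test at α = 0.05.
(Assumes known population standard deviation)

Standard error: SE = σ/√n = 13/√174 = 0.9855
z-statistic: z = (x̄ - μ₀)/SE = (220.00 - 224)/0.9855 = -4.0589
Critical value: ±1.960
p-value < 0.0001
Decision: reject H₀

Answer: z = -4.0589, reject H₀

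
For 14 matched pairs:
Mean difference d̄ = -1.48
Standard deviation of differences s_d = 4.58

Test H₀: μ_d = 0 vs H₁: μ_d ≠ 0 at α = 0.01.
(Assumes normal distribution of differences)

Answer: t = -1.2091, fail to reject H₀

Derivation:
df = n - 1 = 13
SE = s_d/√n = 4.58/√14 = 1.2241
t = d̄/SE = -1.48/1.2241 = -1.2091
Critical value: t_{0.005,13} = ±3.012
p-value ≈ 0.2482
Decision: fail to reject H₀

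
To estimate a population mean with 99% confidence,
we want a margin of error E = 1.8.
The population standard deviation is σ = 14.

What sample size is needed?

Answer: n = 402

Derivation:
z_0.005 = 2.576
n = (z×σ/E)² = (2.576×14/1.8)²
n = 401.4235
Round up: n = 402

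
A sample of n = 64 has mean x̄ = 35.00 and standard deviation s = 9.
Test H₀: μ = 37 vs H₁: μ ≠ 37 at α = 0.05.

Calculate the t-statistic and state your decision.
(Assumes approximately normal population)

df = n - 1 = 63
SE = s/√n = 9/√64 = 1.1250
t = (x̄ - μ₀)/SE = (35.00 - 37)/1.1250 = -1.7778
Critical value: t_{0.025,63} = ±1.998
p-value ≈ 0.0803
Decision: fail to reject H₀

Answer: t = -1.7778, fail to reject H₀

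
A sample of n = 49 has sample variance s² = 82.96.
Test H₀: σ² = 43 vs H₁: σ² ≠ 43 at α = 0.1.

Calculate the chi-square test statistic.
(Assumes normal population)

df = n - 1 = 48
χ² = (n-1)s²/σ₀² = 48×82.96/43 = 92.6065
Critical values: χ²_{0.95,48} = 33.098, χ²_{0.05,48} = 65.171
Rejection region: χ² < 33.098 or χ² > 65.171
Decision: reject H₀

Answer: χ² = 92.6065, reject H₀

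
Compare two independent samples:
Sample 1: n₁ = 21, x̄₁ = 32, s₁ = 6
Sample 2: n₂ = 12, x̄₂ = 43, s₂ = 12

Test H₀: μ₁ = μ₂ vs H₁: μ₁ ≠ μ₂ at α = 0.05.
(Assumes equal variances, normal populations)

Answer: t = -3.5260, reject H₀

Derivation:
Pooled variance: s²_p = [20×6² + 11×12²]/(31) = 74.3226
s_p = 8.6211
SE = s_p×√(1/n₁ + 1/n₂) = 8.6211×√(1/21 + 1/12) = 3.1197
t = (x̄₁ - x̄₂)/SE = (32 - 43)/3.1197 = -3.5260
df = 31, t-critical = ±2.040
Decision: reject H₀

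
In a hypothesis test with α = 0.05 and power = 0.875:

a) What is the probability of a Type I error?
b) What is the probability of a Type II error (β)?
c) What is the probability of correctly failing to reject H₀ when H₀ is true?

a) Type I error probability = α = 0.05
b) Power = P(reject H₀ | H₁ true) = 1 - β = 0.875, so Type II error probability = β = 1 - Power = 0.125
c) P(fail to reject H₀ | H₀ true) = 1 - α = 0.95

Answer: a) 0.05, b) 0.125, c) 0.95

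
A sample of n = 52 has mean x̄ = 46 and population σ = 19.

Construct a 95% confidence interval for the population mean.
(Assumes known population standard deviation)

Confidence level: 95%, α = 0.05
z_0.025 = 1.960
SE = σ/√n = 19/√52 = 2.6348
Margin of error = 1.960 × 2.6348 = 5.1642
CI: x̄ ± margin = 46 ± 5.1642
CI: (40.8358, 51.1642)

Answer: (40.8358, 51.1642)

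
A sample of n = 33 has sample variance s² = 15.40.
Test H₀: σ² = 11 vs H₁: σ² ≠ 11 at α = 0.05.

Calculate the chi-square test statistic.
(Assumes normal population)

df = n - 1 = 32
χ² = (n-1)s²/σ₀² = 32×15.40/11 = 44.8000
Critical values: χ²_{0.975,32} = 18.291, χ²_{0.025,32} = 49.480
Rejection region: χ² < 18.291 or χ² > 49.480
Decision: fail to reject H₀

Answer: χ² = 44.8000, fail to reject H₀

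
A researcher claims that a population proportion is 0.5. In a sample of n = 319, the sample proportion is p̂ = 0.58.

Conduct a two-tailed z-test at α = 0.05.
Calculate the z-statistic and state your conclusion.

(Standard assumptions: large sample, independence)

Answer: z = 2.8577, reject H₀

Derivation:
H₀: p = 0.5, H₁: p ≠ 0.5
Standard error: SE = √(p₀(1-p₀)/n) = √(0.5×0.5/319) = 0.027995
z-statistic: z = (p̂ - p₀)/SE = (0.58 - 0.5)/0.027995 = 2.8577
Critical value: z_0.025 = ±1.960
p-value = 0.0043
Decision: reject H₀ at α = 0.05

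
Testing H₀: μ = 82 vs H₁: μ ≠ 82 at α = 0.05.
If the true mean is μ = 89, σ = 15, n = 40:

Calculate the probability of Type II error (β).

Answer: β ≈ 0.1607

Derivation:
SE = σ/√n = 15/√40 = 2.3717
Critical values: μ₀ ± z_0.025×SE = 82 ± 1.960×2.3717
Acceptance region: (77.3515, 86.6485)
Under H₁ (μ = 89): z_high = (86.6485 - 89)/2.3717 = -0.9915, z_low = (77.3515 - 89)/2.3717 = -4.9115
β = P(not reject | H₁) = Φ(-0.9915) - Φ(-4.9115) ≈ 0.1607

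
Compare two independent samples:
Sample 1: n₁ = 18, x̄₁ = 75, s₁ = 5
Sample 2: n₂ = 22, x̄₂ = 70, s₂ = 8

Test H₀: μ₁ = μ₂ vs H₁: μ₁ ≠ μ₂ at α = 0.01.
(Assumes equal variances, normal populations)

Pooled variance: s²_p = [17×5² + 21×8²]/(38) = 46.5526
s_p = 6.8229
SE = s_p×√(1/n₁ + 1/n₂) = 6.8229×√(1/18 + 1/22) = 2.1685
t = (x̄₁ - x̄₂)/SE = (75 - 70)/2.1685 = 2.3057
df = 38, t-critical = ±2.712
Decision: fail to reject H₀

Answer: t = 2.3057, fail to reject H₀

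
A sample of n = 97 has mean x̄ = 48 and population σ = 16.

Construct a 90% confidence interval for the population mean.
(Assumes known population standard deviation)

Answer: (45.3275, 50.6725)

Derivation:
Confidence level: 90%, α = 0.1
z_0.05 = 1.645
SE = σ/√n = 16/√97 = 1.6246
Margin of error = 1.645 × 1.6246 = 2.6725
CI: x̄ ± margin = 48 ± 2.6725
CI: (45.3275, 50.6725)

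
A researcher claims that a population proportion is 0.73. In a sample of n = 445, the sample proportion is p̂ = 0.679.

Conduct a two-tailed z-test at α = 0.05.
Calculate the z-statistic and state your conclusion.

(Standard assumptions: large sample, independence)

H₀: p = 0.73, H₁: p ≠ 0.73
Standard error: SE = √(p₀(1-p₀)/n) = √(0.73×0.27/445) = 0.021046
z-statistic: z = (p̂ - p₀)/SE = (0.679 - 0.73)/0.021046 = -2.4233
Critical value: z_0.025 = ±1.960
p-value = 0.0154
Decision: reject H₀ at α = 0.05

Answer: z = -2.4233, reject H₀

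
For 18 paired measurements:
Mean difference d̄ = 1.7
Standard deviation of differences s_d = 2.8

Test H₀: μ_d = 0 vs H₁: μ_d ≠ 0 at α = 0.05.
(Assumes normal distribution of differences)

Answer: t = 2.5758, reject H₀

Derivation:
df = n - 1 = 17
SE = s_d/√n = 2.8/√18 = 0.6600
t = d̄/SE = 1.7/0.6600 = 2.5758
Critical value: t_{0.025,17} = ±2.110
p-value ≈ 0.0196
Decision: reject H₀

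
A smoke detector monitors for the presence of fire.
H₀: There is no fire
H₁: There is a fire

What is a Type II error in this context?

Type I error: rejecting H₀ when it is actually true (false positive).
Type II error: failing to reject H₀ when H₁ is actually true (false negative).

Answer: The alarm fails to sound when there actually is a fire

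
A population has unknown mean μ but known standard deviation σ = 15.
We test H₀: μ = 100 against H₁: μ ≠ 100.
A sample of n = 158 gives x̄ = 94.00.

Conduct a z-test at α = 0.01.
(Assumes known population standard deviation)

Standard error: SE = σ/√n = 15/√158 = 1.1933
z-statistic: z = (x̄ - μ₀)/SE = (94.00 - 100)/1.1933 = -5.0281
Critical value: ±2.576
p-value < 0.0001
Decision: reject H₀

Answer: z = -5.0281, reject H₀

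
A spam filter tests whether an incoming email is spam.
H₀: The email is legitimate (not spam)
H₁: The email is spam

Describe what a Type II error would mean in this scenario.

A Type I error (probability α) occurs when we reject a true H₀.
A Type II error (probability β) occurs when we fail to reject a false H₀.

Answer: Letting a spam email through to the inbox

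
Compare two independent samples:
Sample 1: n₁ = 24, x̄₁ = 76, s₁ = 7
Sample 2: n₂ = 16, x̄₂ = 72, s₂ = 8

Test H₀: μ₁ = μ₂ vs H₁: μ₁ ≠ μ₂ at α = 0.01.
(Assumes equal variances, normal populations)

Answer: t = 1.6723, fail to reject H₀

Derivation:
Pooled variance: s²_p = [23×7² + 15×8²]/(38) = 54.9211
s_p = 7.4109
SE = s_p×√(1/n₁ + 1/n₂) = 7.4109×√(1/24 + 1/16) = 2.3919
t = (x̄₁ - x̄₂)/SE = (76 - 72)/2.3919 = 1.6723
df = 38, t-critical = ±2.712
Decision: fail to reject H₀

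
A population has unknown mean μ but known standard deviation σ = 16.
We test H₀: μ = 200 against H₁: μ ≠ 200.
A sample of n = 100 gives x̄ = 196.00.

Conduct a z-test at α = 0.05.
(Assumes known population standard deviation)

Answer: z = -2.5000, reject H₀

Derivation:
Standard error: SE = σ/√n = 16/√100 = 1.6000
z-statistic: z = (x̄ - μ₀)/SE = (196.00 - 200)/1.6000 = -2.5000
Critical value: ±1.960
p-value = 0.0124
Decision: reject H₀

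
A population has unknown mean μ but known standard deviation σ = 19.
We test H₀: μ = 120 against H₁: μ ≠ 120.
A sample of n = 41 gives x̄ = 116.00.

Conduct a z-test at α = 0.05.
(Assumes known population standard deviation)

Answer: z = -1.3480, fail to reject H₀

Derivation:
Standard error: SE = σ/√n = 19/√41 = 2.9673
z-statistic: z = (x̄ - μ₀)/SE = (116.00 - 120)/2.9673 = -1.3480
Critical value: ±1.960
p-value = 0.1777
Decision: fail to reject H₀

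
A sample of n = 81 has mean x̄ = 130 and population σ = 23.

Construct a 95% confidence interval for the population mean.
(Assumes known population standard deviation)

Answer: (124.9910, 135.0090)

Derivation:
Confidence level: 95%, α = 0.05
z_0.025 = 1.960
SE = σ/√n = 23/√81 = 2.5556
Margin of error = 1.960 × 2.5556 = 5.0090
CI: x̄ ± margin = 130 ± 5.0090
CI: (124.9910, 135.0090)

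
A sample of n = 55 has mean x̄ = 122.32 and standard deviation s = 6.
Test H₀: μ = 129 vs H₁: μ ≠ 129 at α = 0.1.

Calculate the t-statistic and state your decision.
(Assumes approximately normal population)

df = n - 1 = 54
SE = s/√n = 6/√55 = 0.8090
t = (x̄ - μ₀)/SE = (122.32 - 129)/0.8090 = -8.2571
Critical value: t_{0.05,54} = ±1.674
p-value < 0.0001
Decision: reject H₀

Answer: t = -8.2571, reject H₀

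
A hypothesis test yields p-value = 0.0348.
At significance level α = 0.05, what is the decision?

Compare p-value to α:
0.0348 < 0.05
Decision: reject H₀

Answer: reject H₀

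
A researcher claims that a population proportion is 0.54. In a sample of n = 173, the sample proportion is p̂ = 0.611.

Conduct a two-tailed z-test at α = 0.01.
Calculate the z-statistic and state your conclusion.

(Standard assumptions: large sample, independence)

H₀: p = 0.54, H₁: p ≠ 0.54
Standard error: SE = √(p₀(1-p₀)/n) = √(0.54×0.46/173) = 0.037892
z-statistic: z = (p̂ - p₀)/SE = (0.611 - 0.54)/0.037892 = 1.8737
Critical value: z_0.005 = ±2.576
p-value = 0.0610
Decision: fail to reject H₀ at α = 0.01

Answer: z = 1.8737, fail to reject H₀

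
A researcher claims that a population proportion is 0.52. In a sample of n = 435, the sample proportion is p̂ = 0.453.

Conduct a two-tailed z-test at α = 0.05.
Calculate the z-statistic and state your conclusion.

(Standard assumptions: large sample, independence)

H₀: p = 0.52, H₁: p ≠ 0.52
Standard error: SE = √(p₀(1-p₀)/n) = √(0.52×0.48/435) = 0.023954
z-statistic: z = (p̂ - p₀)/SE = (0.453 - 0.52)/0.023954 = -2.7970
Critical value: z_0.025 = ±1.960
p-value = 0.0052
Decision: reject H₀ at α = 0.05

Answer: z = -2.7970, reject H₀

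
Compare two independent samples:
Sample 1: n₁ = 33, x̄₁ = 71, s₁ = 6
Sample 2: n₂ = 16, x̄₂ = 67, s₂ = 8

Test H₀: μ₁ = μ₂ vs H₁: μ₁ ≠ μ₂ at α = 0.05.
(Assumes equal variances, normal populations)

Answer: t = 1.9588, fail to reject H₀

Derivation:
Pooled variance: s²_p = [32×6² + 15×8²]/(47) = 44.9362
s_p = 6.7034
SE = s_p×√(1/n₁ + 1/n₂) = 6.7034×√(1/33 + 1/16) = 2.0421
t = (x̄₁ - x̄₂)/SE = (71 - 67)/2.0421 = 1.9588
df = 47, t-critical = ±2.012
Decision: fail to reject H₀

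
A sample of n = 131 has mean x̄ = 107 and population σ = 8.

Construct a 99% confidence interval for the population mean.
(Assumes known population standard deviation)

Answer: (105.1994, 108.8006)

Derivation:
Confidence level: 99%, α = 0.01
z_0.005 = 2.576
SE = σ/√n = 8/√131 = 0.6990
Margin of error = 2.576 × 0.6990 = 1.8006
CI: x̄ ± margin = 107 ± 1.8006
CI: (105.1994, 108.8006)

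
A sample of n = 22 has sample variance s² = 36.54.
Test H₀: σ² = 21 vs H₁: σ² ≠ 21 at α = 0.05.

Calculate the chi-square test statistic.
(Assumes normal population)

Answer: χ² = 36.5400, reject H₀

Derivation:
df = n - 1 = 21
χ² = (n-1)s²/σ₀² = 21×36.54/21 = 36.5400
Critical values: χ²_{0.975,21} = 10.283, χ²_{0.025,21} = 35.479
Rejection region: χ² < 10.283 or χ² > 35.479
Decision: reject H₀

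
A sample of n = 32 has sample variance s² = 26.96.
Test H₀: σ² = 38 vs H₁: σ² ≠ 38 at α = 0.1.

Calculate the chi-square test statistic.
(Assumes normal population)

df = n - 1 = 31
χ² = (n-1)s²/σ₀² = 31×26.96/38 = 21.9937
Critical values: χ²_{0.95,31} = 19.281, χ²_{0.05,31} = 44.985
Rejection region: χ² < 19.281 or χ² > 44.985
Decision: fail to reject H₀

Answer: χ² = 21.9937, fail to reject H₀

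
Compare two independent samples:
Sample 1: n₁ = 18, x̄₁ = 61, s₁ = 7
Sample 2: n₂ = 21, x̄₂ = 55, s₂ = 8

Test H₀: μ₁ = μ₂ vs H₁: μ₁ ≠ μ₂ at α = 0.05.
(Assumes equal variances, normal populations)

Pooled variance: s²_p = [17×7² + 20×8²]/(37) = 57.1081
s_p = 7.5570
SE = s_p×√(1/n₁ + 1/n₂) = 7.5570×√(1/18 + 1/21) = 2.4274
t = (x̄₁ - x̄₂)/SE = (61 - 55)/2.4274 = 2.4718
df = 37, t-critical = ±2.026
Decision: reject H₀

Answer: t = 2.4718, reject H₀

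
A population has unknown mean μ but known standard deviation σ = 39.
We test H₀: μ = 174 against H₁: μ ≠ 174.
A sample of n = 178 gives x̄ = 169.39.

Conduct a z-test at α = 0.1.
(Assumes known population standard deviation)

Answer: z = -1.5770, fail to reject H₀

Derivation:
Standard error: SE = σ/√n = 39/√178 = 2.9232
z-statistic: z = (x̄ - μ₀)/SE = (169.39 - 174)/2.9232 = -1.5770
Critical value: ±1.645
p-value = 0.1148
Decision: fail to reject H₀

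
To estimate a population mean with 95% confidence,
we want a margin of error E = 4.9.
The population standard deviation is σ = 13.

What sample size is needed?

z_0.025 = 1.960
n = (z×σ/E)² = (1.960×13/4.9)²
n = 27.0400
Round up: n = 28

Answer: n = 28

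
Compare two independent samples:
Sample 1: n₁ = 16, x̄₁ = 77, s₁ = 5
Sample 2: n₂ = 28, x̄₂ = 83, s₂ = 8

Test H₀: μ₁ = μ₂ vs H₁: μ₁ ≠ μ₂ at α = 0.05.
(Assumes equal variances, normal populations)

Answer: t = -2.7056, reject H₀

Derivation:
Pooled variance: s²_p = [15×5² + 27×8²]/(42) = 50.0714
s_p = 7.0761
SE = s_p×√(1/n₁ + 1/n₂) = 7.0761×√(1/16 + 1/28) = 2.2176
t = (x̄₁ - x̄₂)/SE = (77 - 83)/2.2176 = -2.7056
df = 42, t-critical = ±2.018
Decision: reject H₀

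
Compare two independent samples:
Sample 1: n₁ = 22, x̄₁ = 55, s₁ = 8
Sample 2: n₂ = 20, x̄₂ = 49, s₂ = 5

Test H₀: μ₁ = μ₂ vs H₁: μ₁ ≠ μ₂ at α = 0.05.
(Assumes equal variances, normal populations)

Answer: t = 2.8798, reject H₀

Derivation:
Pooled variance: s²_p = [21×8² + 19×5²]/(40) = 45.4750
s_p = 6.7435
SE = s_p×√(1/n₁ + 1/n₂) = 6.7435×√(1/22 + 1/20) = 2.0835
t = (x̄₁ - x̄₂)/SE = (55 - 49)/2.0835 = 2.8798
df = 40, t-critical = ±2.021
Decision: reject H₀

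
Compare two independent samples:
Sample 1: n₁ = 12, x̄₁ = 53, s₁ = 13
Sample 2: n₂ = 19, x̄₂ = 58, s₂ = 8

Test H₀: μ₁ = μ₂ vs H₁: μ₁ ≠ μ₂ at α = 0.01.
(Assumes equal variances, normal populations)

Answer: t = -1.3307, fail to reject H₀

Derivation:
Pooled variance: s²_p = [11×13² + 18×8²]/(29) = 103.8276
s_p = 10.1896
SE = s_p×√(1/n₁ + 1/n₂) = 10.1896×√(1/12 + 1/19) = 3.7573
t = (x̄₁ - x̄₂)/SE = (53 - 58)/3.7573 = -1.3307
df = 29, t-critical = ±2.756
Decision: fail to reject H₀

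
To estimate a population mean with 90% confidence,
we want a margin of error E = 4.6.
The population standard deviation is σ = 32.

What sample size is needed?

Answer: n = 131

Derivation:
z_0.05 = 1.645
n = (z×σ/E)² = (1.645×32/4.6)²
n = 130.9532
Round up: n = 131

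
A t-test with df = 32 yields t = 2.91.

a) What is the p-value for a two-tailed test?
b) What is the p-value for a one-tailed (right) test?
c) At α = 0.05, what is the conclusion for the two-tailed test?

Using t-distribution with df = 32:
a) Two-tailed: p = 2×P(T > 2.91) = 0.0065
b) One-tailed: p = P(T > 2.91) = 0.0033
c) 0.0065 < 0.05, reject H₀

Answer: a) 0.0065, b) 0.0033, c) reject H₀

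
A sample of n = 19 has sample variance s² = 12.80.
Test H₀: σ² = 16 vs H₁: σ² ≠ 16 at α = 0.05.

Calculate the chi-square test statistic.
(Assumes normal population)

Answer: χ² = 14.4000, fail to reject H₀

Derivation:
df = n - 1 = 18
χ² = (n-1)s²/σ₀² = 18×12.80/16 = 14.4000
Critical values: χ²_{0.975,18} = 8.231, χ²_{0.025,18} = 31.526
Rejection region: χ² < 8.231 or χ² > 31.526
Decision: fail to reject H₀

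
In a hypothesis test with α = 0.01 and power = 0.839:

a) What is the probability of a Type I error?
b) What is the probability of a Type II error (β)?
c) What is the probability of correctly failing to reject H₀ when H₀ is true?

a) Type I error probability = α = 0.01
b) Power = P(reject H₀ | H₁ true) = 1 - β = 0.839, so Type II error probability = β = 1 - Power = 0.161
c) P(fail to reject H₀ | H₀ true) = 1 - α = 0.99

Answer: a) 0.01, b) 0.161, c) 0.99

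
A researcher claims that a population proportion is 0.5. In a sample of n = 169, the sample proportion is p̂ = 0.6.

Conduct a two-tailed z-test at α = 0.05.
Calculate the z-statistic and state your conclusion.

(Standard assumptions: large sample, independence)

Answer: z = 2.6000, reject H₀

Derivation:
H₀: p = 0.5, H₁: p ≠ 0.5
Standard error: SE = √(p₀(1-p₀)/n) = √(0.5×0.5/169) = 0.038462
z-statistic: z = (p̂ - p₀)/SE = (0.6 - 0.5)/0.038462 = 2.6000
Critical value: z_0.025 = ±1.960
p-value = 0.0093
Decision: reject H₀ at α = 0.05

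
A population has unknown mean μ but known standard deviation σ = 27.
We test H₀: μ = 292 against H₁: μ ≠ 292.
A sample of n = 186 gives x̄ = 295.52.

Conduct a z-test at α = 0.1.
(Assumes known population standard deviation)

Standard error: SE = σ/√n = 27/√186 = 1.9797
z-statistic: z = (x̄ - μ₀)/SE = (295.52 - 292)/1.9797 = 1.7780
Critical value: ±1.645
p-value = 0.0754
Decision: reject H₀

Answer: z = 1.7780, reject H₀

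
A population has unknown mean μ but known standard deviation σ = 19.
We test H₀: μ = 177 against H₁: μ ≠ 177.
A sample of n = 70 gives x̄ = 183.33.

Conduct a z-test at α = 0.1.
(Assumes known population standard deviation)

Answer: z = 2.7874, reject H₀

Derivation:
Standard error: SE = σ/√n = 19/√70 = 2.2709
z-statistic: z = (x̄ - μ₀)/SE = (183.33 - 177)/2.2709 = 2.7874
Critical value: ±1.645
p-value = 0.0053
Decision: reject H₀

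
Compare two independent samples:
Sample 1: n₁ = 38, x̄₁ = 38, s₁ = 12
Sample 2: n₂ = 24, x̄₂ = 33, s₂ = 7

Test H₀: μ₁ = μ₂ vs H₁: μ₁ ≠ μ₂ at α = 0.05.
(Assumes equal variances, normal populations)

Answer: t = 1.8488, fail to reject H₀

Derivation:
Pooled variance: s²_p = [37×12² + 23×7²]/(60) = 107.5833
s_p = 10.3722
SE = s_p×√(1/n₁ + 1/n₂) = 10.3722×√(1/38 + 1/24) = 2.7044
t = (x̄₁ - x̄₂)/SE = (38 - 33)/2.7044 = 1.8488
df = 60, t-critical = ±2.000
Decision: fail to reject H₀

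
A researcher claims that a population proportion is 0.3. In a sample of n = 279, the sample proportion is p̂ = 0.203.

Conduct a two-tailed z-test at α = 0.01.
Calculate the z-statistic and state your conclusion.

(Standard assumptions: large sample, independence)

Answer: z = -3.5356, reject H₀

Derivation:
H₀: p = 0.3, H₁: p ≠ 0.3
Standard error: SE = √(p₀(1-p₀)/n) = √(0.3×0.7/279) = 0.027435
z-statistic: z = (p̂ - p₀)/SE = (0.203 - 0.3)/0.027435 = -3.5356
Critical value: z_0.005 = ±2.576
p-value = 0.0004
Decision: reject H₀ at α = 0.01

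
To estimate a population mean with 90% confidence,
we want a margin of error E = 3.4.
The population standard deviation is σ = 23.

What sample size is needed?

Answer: n = 124

Derivation:
z_0.05 = 1.645
n = (z×σ/E)² = (1.645×23/3.4)²
n = 123.8311
Round up: n = 124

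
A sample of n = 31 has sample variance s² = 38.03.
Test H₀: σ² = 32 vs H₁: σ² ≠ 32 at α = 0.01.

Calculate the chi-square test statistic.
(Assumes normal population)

df = n - 1 = 30
χ² = (n-1)s²/σ₀² = 30×38.03/32 = 35.6531
Critical values: χ²_{0.995,30} = 13.787, χ²_{0.005,30} = 53.672
Rejection region: χ² < 13.787 or χ² > 53.672
Decision: fail to reject H₀

Answer: χ² = 35.6531, fail to reject H₀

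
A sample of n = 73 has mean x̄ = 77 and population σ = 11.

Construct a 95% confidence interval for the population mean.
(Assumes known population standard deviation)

Confidence level: 95%, α = 0.05
z_0.025 = 1.960
SE = σ/√n = 11/√73 = 1.2875
Margin of error = 1.960 × 1.2875 = 2.5235
CI: x̄ ± margin = 77 ± 2.5235
CI: (74.4765, 79.5235)

Answer: (74.4765, 79.5235)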